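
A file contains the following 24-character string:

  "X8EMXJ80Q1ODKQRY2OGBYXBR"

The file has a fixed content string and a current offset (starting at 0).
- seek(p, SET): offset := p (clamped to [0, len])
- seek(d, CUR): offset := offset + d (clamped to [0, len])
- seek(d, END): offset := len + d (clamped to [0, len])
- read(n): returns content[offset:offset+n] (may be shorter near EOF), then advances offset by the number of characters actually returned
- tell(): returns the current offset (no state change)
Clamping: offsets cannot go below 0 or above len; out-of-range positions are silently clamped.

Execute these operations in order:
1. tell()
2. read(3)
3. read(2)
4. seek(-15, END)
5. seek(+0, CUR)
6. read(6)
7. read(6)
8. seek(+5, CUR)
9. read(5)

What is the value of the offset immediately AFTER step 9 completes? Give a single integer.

Answer: 24

Derivation:
After 1 (tell()): offset=0
After 2 (read(3)): returned 'X8E', offset=3
After 3 (read(2)): returned 'MX', offset=5
After 4 (seek(-15, END)): offset=9
After 5 (seek(+0, CUR)): offset=9
After 6 (read(6)): returned '1ODKQR', offset=15
After 7 (read(6)): returned 'Y2OGBY', offset=21
After 8 (seek(+5, CUR)): offset=24
After 9 (read(5)): returned '', offset=24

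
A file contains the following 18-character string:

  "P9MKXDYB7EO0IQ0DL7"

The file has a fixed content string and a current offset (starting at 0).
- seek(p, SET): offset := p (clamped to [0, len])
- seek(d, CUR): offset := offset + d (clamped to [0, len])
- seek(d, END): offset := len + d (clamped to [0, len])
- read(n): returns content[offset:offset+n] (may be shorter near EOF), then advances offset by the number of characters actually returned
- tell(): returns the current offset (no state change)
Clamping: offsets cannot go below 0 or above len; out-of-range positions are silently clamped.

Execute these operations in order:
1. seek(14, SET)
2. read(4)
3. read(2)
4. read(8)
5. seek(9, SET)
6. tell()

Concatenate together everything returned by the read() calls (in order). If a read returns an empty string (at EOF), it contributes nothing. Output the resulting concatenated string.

Answer: 0DL7

Derivation:
After 1 (seek(14, SET)): offset=14
After 2 (read(4)): returned '0DL7', offset=18
After 3 (read(2)): returned '', offset=18
After 4 (read(8)): returned '', offset=18
After 5 (seek(9, SET)): offset=9
After 6 (tell()): offset=9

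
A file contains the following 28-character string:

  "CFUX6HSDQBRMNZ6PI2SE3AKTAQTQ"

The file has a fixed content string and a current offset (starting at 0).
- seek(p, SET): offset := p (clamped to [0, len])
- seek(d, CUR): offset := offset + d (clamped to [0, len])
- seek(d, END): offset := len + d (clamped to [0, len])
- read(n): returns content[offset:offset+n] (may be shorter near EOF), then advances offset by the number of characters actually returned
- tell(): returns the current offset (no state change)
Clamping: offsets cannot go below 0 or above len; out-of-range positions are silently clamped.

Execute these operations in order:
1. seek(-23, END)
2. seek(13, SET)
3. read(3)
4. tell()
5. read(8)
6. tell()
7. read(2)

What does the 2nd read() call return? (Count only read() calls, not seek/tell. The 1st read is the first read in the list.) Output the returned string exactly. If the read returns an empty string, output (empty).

Answer: I2SE3AKT

Derivation:
After 1 (seek(-23, END)): offset=5
After 2 (seek(13, SET)): offset=13
After 3 (read(3)): returned 'Z6P', offset=16
After 4 (tell()): offset=16
After 5 (read(8)): returned 'I2SE3AKT', offset=24
After 6 (tell()): offset=24
After 7 (read(2)): returned 'AQ', offset=26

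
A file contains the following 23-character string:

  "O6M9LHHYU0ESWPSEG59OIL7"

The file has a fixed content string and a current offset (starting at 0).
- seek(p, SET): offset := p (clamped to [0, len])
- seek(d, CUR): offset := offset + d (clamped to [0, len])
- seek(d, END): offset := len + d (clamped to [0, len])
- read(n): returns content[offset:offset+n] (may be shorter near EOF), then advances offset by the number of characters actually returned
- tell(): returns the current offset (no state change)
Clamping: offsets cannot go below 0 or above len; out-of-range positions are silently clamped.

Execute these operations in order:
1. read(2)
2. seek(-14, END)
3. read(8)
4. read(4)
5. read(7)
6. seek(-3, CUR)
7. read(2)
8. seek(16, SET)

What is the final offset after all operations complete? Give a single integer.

Answer: 16

Derivation:
After 1 (read(2)): returned 'O6', offset=2
After 2 (seek(-14, END)): offset=9
After 3 (read(8)): returned '0ESWPSEG', offset=17
After 4 (read(4)): returned '59OI', offset=21
After 5 (read(7)): returned 'L7', offset=23
After 6 (seek(-3, CUR)): offset=20
After 7 (read(2)): returned 'IL', offset=22
After 8 (seek(16, SET)): offset=16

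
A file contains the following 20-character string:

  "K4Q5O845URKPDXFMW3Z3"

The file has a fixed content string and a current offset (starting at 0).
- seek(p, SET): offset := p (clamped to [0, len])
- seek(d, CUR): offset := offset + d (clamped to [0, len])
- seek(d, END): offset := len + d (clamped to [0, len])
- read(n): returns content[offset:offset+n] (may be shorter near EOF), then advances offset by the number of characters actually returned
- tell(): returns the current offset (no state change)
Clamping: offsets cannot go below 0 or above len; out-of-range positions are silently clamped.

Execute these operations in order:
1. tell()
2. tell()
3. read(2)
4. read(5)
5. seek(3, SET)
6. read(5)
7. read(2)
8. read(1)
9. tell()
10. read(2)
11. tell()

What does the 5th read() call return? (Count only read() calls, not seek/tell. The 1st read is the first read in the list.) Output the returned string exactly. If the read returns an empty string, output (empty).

After 1 (tell()): offset=0
After 2 (tell()): offset=0
After 3 (read(2)): returned 'K4', offset=2
After 4 (read(5)): returned 'Q5O84', offset=7
After 5 (seek(3, SET)): offset=3
After 6 (read(5)): returned '5O845', offset=8
After 7 (read(2)): returned 'UR', offset=10
After 8 (read(1)): returned 'K', offset=11
After 9 (tell()): offset=11
After 10 (read(2)): returned 'PD', offset=13
After 11 (tell()): offset=13

Answer: K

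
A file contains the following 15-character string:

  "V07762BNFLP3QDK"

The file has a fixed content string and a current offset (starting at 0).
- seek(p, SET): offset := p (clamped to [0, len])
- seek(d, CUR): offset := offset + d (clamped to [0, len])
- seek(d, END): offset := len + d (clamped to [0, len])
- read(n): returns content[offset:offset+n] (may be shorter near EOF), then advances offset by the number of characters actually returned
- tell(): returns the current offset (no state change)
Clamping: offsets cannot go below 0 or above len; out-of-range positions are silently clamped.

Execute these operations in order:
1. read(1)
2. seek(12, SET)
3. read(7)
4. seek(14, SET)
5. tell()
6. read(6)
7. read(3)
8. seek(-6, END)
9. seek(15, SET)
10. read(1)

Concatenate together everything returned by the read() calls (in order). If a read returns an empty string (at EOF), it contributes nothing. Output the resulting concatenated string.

After 1 (read(1)): returned 'V', offset=1
After 2 (seek(12, SET)): offset=12
After 3 (read(7)): returned 'QDK', offset=15
After 4 (seek(14, SET)): offset=14
After 5 (tell()): offset=14
After 6 (read(6)): returned 'K', offset=15
After 7 (read(3)): returned '', offset=15
After 8 (seek(-6, END)): offset=9
After 9 (seek(15, SET)): offset=15
After 10 (read(1)): returned '', offset=15

Answer: VQDKK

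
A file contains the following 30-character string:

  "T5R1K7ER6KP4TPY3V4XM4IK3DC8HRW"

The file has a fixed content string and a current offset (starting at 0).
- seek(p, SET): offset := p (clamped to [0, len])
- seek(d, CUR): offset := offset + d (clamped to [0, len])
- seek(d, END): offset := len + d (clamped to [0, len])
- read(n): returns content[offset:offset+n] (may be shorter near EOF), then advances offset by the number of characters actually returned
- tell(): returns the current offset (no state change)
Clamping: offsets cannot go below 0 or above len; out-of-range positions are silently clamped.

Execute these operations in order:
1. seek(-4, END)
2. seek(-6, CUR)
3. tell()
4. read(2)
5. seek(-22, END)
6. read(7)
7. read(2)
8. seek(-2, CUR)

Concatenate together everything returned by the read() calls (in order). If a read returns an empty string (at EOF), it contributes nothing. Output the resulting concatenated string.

Answer: 4I6KP4TPY3V

Derivation:
After 1 (seek(-4, END)): offset=26
After 2 (seek(-6, CUR)): offset=20
After 3 (tell()): offset=20
After 4 (read(2)): returned '4I', offset=22
After 5 (seek(-22, END)): offset=8
After 6 (read(7)): returned '6KP4TPY', offset=15
After 7 (read(2)): returned '3V', offset=17
After 8 (seek(-2, CUR)): offset=15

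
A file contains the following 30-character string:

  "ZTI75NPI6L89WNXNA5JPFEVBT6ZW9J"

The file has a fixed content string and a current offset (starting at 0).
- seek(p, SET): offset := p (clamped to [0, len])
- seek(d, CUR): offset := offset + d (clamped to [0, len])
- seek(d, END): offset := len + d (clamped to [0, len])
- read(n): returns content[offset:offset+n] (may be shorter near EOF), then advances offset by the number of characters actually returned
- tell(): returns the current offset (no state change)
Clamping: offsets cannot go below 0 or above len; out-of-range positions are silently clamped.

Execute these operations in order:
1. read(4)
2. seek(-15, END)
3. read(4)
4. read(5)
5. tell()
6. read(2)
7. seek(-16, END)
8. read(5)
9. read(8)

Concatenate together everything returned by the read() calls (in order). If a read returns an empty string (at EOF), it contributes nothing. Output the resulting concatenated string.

After 1 (read(4)): returned 'ZTI7', offset=4
After 2 (seek(-15, END)): offset=15
After 3 (read(4)): returned 'NA5J', offset=19
After 4 (read(5)): returned 'PFEVB', offset=24
After 5 (tell()): offset=24
After 6 (read(2)): returned 'T6', offset=26
After 7 (seek(-16, END)): offset=14
After 8 (read(5)): returned 'XNA5J', offset=19
After 9 (read(8)): returned 'PFEVBT6Z', offset=27

Answer: ZTI7NA5JPFEVBT6XNA5JPFEVBT6Z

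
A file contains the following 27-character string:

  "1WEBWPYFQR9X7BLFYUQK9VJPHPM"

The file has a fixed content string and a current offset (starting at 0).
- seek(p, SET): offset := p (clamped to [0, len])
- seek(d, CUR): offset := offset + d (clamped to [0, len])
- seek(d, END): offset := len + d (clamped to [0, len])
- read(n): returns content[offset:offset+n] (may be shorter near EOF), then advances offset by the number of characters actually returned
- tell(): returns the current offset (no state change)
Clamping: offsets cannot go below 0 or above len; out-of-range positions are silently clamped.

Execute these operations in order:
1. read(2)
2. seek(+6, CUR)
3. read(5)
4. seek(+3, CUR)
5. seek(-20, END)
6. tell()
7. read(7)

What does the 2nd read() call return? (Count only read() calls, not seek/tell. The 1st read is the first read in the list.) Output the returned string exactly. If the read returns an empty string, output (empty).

After 1 (read(2)): returned '1W', offset=2
After 2 (seek(+6, CUR)): offset=8
After 3 (read(5)): returned 'QR9X7', offset=13
After 4 (seek(+3, CUR)): offset=16
After 5 (seek(-20, END)): offset=7
After 6 (tell()): offset=7
After 7 (read(7)): returned 'FQR9X7B', offset=14

Answer: QR9X7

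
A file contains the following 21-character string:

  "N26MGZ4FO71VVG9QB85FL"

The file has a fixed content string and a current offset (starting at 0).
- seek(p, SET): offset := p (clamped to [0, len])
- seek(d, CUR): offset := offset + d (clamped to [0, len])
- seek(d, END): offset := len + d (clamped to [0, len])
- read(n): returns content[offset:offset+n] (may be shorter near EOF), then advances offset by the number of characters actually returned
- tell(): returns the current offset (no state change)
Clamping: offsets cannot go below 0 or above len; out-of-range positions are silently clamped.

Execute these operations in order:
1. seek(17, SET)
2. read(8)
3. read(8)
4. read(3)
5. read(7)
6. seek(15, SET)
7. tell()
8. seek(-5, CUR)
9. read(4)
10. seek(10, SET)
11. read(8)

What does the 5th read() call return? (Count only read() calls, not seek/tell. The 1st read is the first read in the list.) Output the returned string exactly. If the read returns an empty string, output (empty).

After 1 (seek(17, SET)): offset=17
After 2 (read(8)): returned '85FL', offset=21
After 3 (read(8)): returned '', offset=21
After 4 (read(3)): returned '', offset=21
After 5 (read(7)): returned '', offset=21
After 6 (seek(15, SET)): offset=15
After 7 (tell()): offset=15
After 8 (seek(-5, CUR)): offset=10
After 9 (read(4)): returned '1VVG', offset=14
After 10 (seek(10, SET)): offset=10
After 11 (read(8)): returned '1VVG9QB8', offset=18

Answer: 1VVG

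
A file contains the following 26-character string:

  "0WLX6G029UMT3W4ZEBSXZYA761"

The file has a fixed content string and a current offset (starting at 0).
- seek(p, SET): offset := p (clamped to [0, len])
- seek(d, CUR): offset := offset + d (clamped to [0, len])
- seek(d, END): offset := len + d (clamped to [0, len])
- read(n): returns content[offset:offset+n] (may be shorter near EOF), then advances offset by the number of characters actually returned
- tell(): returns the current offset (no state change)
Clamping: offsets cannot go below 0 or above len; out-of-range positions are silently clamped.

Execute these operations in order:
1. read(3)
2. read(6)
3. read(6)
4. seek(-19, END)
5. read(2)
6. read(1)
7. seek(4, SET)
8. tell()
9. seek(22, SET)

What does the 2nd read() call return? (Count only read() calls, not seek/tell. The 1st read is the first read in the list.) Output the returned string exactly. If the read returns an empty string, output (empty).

Answer: X6G029

Derivation:
After 1 (read(3)): returned '0WL', offset=3
After 2 (read(6)): returned 'X6G029', offset=9
After 3 (read(6)): returned 'UMT3W4', offset=15
After 4 (seek(-19, END)): offset=7
After 5 (read(2)): returned '29', offset=9
After 6 (read(1)): returned 'U', offset=10
After 7 (seek(4, SET)): offset=4
After 8 (tell()): offset=4
After 9 (seek(22, SET)): offset=22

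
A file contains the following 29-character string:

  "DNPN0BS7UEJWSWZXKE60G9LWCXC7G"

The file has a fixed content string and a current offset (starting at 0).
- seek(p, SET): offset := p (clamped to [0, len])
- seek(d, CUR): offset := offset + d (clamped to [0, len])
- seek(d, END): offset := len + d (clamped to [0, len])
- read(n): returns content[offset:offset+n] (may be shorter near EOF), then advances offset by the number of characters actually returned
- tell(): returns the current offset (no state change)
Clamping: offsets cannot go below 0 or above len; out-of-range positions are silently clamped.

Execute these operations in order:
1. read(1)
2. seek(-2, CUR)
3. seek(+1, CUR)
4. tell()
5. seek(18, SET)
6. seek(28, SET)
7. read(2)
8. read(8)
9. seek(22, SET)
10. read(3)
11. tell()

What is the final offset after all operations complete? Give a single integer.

After 1 (read(1)): returned 'D', offset=1
After 2 (seek(-2, CUR)): offset=0
After 3 (seek(+1, CUR)): offset=1
After 4 (tell()): offset=1
After 5 (seek(18, SET)): offset=18
After 6 (seek(28, SET)): offset=28
After 7 (read(2)): returned 'G', offset=29
After 8 (read(8)): returned '', offset=29
After 9 (seek(22, SET)): offset=22
After 10 (read(3)): returned 'LWC', offset=25
After 11 (tell()): offset=25

Answer: 25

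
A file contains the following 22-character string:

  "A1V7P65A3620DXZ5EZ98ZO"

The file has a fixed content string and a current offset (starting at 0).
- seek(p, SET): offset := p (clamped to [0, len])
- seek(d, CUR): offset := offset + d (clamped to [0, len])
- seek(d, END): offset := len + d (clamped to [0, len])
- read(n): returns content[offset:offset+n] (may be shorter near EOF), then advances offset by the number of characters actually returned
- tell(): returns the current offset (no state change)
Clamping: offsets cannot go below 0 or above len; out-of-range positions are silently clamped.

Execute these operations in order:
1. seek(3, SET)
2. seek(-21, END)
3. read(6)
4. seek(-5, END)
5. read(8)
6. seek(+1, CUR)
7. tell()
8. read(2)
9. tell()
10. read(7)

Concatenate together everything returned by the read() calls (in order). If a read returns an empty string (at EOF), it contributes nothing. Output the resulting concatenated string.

After 1 (seek(3, SET)): offset=3
After 2 (seek(-21, END)): offset=1
After 3 (read(6)): returned '1V7P65', offset=7
After 4 (seek(-5, END)): offset=17
After 5 (read(8)): returned 'Z98ZO', offset=22
After 6 (seek(+1, CUR)): offset=22
After 7 (tell()): offset=22
After 8 (read(2)): returned '', offset=22
After 9 (tell()): offset=22
After 10 (read(7)): returned '', offset=22

Answer: 1V7P65Z98ZO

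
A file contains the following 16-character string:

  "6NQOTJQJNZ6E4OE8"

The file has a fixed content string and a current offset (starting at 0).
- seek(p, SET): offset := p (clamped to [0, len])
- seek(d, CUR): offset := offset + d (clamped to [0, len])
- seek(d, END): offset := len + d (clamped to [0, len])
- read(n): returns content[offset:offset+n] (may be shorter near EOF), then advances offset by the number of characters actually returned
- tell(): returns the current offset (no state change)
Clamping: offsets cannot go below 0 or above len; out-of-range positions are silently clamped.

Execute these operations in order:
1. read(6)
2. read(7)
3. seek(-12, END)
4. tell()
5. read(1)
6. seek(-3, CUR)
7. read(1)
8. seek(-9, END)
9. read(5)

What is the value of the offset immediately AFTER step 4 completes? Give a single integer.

Answer: 4

Derivation:
After 1 (read(6)): returned '6NQOTJ', offset=6
After 2 (read(7)): returned 'QJNZ6E4', offset=13
After 3 (seek(-12, END)): offset=4
After 4 (tell()): offset=4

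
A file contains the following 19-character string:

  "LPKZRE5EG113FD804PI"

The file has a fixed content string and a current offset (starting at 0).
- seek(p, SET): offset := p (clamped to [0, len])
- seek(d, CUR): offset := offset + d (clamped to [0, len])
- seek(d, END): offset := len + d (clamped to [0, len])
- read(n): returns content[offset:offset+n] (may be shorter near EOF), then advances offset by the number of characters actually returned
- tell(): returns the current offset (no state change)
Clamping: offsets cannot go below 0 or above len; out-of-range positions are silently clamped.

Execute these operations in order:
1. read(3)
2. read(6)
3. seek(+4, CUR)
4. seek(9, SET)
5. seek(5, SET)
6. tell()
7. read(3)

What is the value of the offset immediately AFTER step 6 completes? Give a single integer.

Answer: 5

Derivation:
After 1 (read(3)): returned 'LPK', offset=3
After 2 (read(6)): returned 'ZRE5EG', offset=9
After 3 (seek(+4, CUR)): offset=13
After 4 (seek(9, SET)): offset=9
After 5 (seek(5, SET)): offset=5
After 6 (tell()): offset=5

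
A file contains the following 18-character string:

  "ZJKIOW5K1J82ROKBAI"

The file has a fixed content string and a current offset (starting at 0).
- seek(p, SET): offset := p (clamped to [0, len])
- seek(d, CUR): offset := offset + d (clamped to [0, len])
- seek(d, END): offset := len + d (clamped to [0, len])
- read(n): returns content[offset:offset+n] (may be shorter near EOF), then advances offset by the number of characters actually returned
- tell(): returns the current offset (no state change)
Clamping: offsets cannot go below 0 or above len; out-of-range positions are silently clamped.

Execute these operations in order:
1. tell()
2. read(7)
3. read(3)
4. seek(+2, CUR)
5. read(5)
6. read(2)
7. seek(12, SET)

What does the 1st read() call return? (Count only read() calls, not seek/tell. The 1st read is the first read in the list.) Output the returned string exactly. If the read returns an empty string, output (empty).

Answer: ZJKIOW5

Derivation:
After 1 (tell()): offset=0
After 2 (read(7)): returned 'ZJKIOW5', offset=7
After 3 (read(3)): returned 'K1J', offset=10
After 4 (seek(+2, CUR)): offset=12
After 5 (read(5)): returned 'ROKBA', offset=17
After 6 (read(2)): returned 'I', offset=18
After 7 (seek(12, SET)): offset=12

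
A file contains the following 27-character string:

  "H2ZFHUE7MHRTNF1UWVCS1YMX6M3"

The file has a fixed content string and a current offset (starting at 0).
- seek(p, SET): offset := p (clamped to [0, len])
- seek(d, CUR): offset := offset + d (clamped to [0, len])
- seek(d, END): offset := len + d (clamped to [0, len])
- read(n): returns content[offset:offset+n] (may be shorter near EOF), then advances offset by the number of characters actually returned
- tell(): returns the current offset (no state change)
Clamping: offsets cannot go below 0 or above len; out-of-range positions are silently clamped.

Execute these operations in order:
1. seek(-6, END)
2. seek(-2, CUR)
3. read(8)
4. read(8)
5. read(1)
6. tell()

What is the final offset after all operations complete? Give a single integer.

After 1 (seek(-6, END)): offset=21
After 2 (seek(-2, CUR)): offset=19
After 3 (read(8)): returned 'S1YMX6M3', offset=27
After 4 (read(8)): returned '', offset=27
After 5 (read(1)): returned '', offset=27
After 6 (tell()): offset=27

Answer: 27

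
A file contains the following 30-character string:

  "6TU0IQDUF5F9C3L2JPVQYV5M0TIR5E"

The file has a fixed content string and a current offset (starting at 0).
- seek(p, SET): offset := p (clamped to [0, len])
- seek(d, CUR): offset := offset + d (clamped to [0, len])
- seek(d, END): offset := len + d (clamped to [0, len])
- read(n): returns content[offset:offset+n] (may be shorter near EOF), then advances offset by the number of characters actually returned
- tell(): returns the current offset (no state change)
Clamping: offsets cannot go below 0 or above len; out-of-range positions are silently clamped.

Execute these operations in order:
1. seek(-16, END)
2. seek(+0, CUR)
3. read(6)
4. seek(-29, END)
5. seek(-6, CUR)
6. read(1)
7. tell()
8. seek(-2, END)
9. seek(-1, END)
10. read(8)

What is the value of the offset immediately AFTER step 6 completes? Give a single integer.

After 1 (seek(-16, END)): offset=14
After 2 (seek(+0, CUR)): offset=14
After 3 (read(6)): returned 'L2JPVQ', offset=20
After 4 (seek(-29, END)): offset=1
After 5 (seek(-6, CUR)): offset=0
After 6 (read(1)): returned '6', offset=1

Answer: 1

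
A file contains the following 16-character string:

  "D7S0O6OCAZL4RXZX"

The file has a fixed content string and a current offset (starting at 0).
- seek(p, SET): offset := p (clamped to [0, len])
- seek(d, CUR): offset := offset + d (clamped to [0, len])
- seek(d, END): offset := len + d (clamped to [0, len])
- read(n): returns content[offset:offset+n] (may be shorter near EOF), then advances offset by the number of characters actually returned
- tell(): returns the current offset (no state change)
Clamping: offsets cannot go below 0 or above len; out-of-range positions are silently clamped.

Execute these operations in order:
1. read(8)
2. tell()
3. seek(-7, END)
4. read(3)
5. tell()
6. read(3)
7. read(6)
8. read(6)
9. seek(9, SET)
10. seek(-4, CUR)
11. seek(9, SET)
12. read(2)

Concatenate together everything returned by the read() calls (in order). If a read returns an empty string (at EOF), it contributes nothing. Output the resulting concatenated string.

Answer: D7S0O6OCZL4RXZXZL

Derivation:
After 1 (read(8)): returned 'D7S0O6OC', offset=8
After 2 (tell()): offset=8
After 3 (seek(-7, END)): offset=9
After 4 (read(3)): returned 'ZL4', offset=12
After 5 (tell()): offset=12
After 6 (read(3)): returned 'RXZ', offset=15
After 7 (read(6)): returned 'X', offset=16
After 8 (read(6)): returned '', offset=16
After 9 (seek(9, SET)): offset=9
After 10 (seek(-4, CUR)): offset=5
After 11 (seek(9, SET)): offset=9
After 12 (read(2)): returned 'ZL', offset=11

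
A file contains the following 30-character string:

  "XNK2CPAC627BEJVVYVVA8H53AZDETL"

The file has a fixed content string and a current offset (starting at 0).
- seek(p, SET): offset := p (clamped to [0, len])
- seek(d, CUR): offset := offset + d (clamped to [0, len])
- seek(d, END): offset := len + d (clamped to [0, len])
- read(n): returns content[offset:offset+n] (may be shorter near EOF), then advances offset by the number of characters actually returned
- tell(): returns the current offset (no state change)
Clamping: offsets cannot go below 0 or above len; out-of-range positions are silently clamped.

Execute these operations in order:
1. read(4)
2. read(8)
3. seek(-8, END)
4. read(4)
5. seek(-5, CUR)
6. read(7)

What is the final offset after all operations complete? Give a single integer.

Answer: 28

Derivation:
After 1 (read(4)): returned 'XNK2', offset=4
After 2 (read(8)): returned 'CPAC627B', offset=12
After 3 (seek(-8, END)): offset=22
After 4 (read(4)): returned '53AZ', offset=26
After 5 (seek(-5, CUR)): offset=21
After 6 (read(7)): returned 'H53AZDE', offset=28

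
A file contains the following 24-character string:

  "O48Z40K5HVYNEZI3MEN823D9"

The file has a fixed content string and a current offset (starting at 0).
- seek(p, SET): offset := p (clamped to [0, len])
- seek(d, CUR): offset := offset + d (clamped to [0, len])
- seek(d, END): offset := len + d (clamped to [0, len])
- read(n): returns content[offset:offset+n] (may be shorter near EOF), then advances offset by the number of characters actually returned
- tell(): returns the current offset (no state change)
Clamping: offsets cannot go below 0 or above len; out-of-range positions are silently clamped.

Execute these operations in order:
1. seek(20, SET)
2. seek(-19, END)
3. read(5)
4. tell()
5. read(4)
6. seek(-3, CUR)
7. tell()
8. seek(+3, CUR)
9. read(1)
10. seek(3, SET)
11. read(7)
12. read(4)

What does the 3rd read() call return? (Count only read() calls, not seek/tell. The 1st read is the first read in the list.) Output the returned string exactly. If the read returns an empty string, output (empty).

After 1 (seek(20, SET)): offset=20
After 2 (seek(-19, END)): offset=5
After 3 (read(5)): returned '0K5HV', offset=10
After 4 (tell()): offset=10
After 5 (read(4)): returned 'YNEZ', offset=14
After 6 (seek(-3, CUR)): offset=11
After 7 (tell()): offset=11
After 8 (seek(+3, CUR)): offset=14
After 9 (read(1)): returned 'I', offset=15
After 10 (seek(3, SET)): offset=3
After 11 (read(7)): returned 'Z40K5HV', offset=10
After 12 (read(4)): returned 'YNEZ', offset=14

Answer: I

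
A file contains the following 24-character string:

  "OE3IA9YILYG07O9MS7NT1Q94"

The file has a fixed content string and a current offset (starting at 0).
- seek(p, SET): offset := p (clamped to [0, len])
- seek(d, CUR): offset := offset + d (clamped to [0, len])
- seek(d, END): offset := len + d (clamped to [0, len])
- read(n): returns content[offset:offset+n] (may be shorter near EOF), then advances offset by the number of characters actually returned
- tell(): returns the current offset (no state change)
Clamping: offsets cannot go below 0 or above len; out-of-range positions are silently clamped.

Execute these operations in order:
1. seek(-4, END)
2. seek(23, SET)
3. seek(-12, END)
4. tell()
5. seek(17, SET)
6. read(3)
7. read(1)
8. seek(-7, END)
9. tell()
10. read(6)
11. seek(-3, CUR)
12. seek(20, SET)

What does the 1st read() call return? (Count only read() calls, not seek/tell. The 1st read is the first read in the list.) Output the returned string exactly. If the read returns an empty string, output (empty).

Answer: 7NT

Derivation:
After 1 (seek(-4, END)): offset=20
After 2 (seek(23, SET)): offset=23
After 3 (seek(-12, END)): offset=12
After 4 (tell()): offset=12
After 5 (seek(17, SET)): offset=17
After 6 (read(3)): returned '7NT', offset=20
After 7 (read(1)): returned '1', offset=21
After 8 (seek(-7, END)): offset=17
After 9 (tell()): offset=17
After 10 (read(6)): returned '7NT1Q9', offset=23
After 11 (seek(-3, CUR)): offset=20
After 12 (seek(20, SET)): offset=20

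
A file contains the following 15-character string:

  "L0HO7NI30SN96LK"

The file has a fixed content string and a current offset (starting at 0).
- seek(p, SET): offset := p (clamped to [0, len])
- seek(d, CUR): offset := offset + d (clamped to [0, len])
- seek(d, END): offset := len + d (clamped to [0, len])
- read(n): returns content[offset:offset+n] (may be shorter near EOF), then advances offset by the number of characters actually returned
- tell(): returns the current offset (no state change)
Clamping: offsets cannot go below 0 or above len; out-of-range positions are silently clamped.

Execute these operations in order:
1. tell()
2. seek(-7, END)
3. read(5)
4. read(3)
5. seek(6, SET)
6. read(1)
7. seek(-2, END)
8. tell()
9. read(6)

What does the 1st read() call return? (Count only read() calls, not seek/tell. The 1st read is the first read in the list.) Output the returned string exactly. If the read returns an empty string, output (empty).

After 1 (tell()): offset=0
After 2 (seek(-7, END)): offset=8
After 3 (read(5)): returned '0SN96', offset=13
After 4 (read(3)): returned 'LK', offset=15
After 5 (seek(6, SET)): offset=6
After 6 (read(1)): returned 'I', offset=7
After 7 (seek(-2, END)): offset=13
After 8 (tell()): offset=13
After 9 (read(6)): returned 'LK', offset=15

Answer: 0SN96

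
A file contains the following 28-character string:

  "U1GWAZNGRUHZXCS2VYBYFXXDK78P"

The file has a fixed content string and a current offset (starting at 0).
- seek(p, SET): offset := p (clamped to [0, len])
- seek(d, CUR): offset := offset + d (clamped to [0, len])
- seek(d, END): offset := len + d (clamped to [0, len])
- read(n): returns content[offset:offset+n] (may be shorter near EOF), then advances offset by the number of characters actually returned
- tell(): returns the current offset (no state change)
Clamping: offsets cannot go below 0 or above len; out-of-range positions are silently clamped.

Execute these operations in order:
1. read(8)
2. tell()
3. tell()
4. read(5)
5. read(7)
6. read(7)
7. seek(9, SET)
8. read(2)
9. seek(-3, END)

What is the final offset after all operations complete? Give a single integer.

After 1 (read(8)): returned 'U1GWAZNG', offset=8
After 2 (tell()): offset=8
After 3 (tell()): offset=8
After 4 (read(5)): returned 'RUHZX', offset=13
After 5 (read(7)): returned 'CS2VYBY', offset=20
After 6 (read(7)): returned 'FXXDK78', offset=27
After 7 (seek(9, SET)): offset=9
After 8 (read(2)): returned 'UH', offset=11
After 9 (seek(-3, END)): offset=25

Answer: 25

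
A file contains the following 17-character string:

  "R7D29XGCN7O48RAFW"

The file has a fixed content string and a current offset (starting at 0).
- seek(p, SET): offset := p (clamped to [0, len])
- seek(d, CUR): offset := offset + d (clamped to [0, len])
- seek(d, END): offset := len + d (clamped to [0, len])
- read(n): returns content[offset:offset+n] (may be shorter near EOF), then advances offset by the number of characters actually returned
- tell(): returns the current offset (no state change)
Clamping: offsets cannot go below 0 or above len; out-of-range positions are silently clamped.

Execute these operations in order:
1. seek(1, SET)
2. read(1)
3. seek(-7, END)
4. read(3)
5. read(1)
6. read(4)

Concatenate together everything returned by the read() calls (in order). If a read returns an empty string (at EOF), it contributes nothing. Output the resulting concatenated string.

After 1 (seek(1, SET)): offset=1
After 2 (read(1)): returned '7', offset=2
After 3 (seek(-7, END)): offset=10
After 4 (read(3)): returned 'O48', offset=13
After 5 (read(1)): returned 'R', offset=14
After 6 (read(4)): returned 'AFW', offset=17

Answer: 7O48RAFW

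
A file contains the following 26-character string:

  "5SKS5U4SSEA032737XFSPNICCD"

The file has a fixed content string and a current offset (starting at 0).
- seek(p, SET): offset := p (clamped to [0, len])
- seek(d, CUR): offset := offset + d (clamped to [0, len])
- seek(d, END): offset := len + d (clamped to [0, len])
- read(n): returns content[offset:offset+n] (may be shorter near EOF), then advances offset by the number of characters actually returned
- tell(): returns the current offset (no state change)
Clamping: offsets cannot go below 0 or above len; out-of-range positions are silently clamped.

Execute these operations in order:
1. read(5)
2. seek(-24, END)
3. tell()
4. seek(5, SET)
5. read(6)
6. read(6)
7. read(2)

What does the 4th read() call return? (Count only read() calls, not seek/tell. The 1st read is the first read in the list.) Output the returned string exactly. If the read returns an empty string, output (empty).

Answer: XF

Derivation:
After 1 (read(5)): returned '5SKS5', offset=5
After 2 (seek(-24, END)): offset=2
After 3 (tell()): offset=2
After 4 (seek(5, SET)): offset=5
After 5 (read(6)): returned 'U4SSEA', offset=11
After 6 (read(6)): returned '032737', offset=17
After 7 (read(2)): returned 'XF', offset=19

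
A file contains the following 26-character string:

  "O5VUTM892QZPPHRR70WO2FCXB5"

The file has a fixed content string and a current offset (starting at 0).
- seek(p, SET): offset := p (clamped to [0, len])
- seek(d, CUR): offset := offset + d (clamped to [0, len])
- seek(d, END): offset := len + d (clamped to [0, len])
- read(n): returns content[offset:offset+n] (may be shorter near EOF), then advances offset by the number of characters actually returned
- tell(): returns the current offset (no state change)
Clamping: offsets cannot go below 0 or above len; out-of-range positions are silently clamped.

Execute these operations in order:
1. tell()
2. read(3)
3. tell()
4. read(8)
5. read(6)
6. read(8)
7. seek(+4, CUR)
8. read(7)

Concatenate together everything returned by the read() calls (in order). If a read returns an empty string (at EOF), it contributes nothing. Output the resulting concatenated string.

Answer: O5VUTM892QZPPHRR70WO2FCXB

Derivation:
After 1 (tell()): offset=0
After 2 (read(3)): returned 'O5V', offset=3
After 3 (tell()): offset=3
After 4 (read(8)): returned 'UTM892QZ', offset=11
After 5 (read(6)): returned 'PPHRR7', offset=17
After 6 (read(8)): returned '0WO2FCXB', offset=25
After 7 (seek(+4, CUR)): offset=26
After 8 (read(7)): returned '', offset=26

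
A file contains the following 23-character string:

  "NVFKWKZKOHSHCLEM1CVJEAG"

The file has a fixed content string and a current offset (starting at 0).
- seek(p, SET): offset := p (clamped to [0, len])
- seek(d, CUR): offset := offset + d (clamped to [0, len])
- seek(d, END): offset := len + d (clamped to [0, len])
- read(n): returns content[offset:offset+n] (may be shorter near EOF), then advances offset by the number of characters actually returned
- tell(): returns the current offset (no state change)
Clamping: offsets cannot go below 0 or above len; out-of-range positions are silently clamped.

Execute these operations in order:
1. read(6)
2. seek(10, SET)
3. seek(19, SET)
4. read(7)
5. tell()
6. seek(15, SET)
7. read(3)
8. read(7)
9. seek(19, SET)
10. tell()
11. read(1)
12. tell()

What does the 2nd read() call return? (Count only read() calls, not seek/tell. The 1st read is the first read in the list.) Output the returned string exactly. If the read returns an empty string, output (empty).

Answer: JEAG

Derivation:
After 1 (read(6)): returned 'NVFKWK', offset=6
After 2 (seek(10, SET)): offset=10
After 3 (seek(19, SET)): offset=19
After 4 (read(7)): returned 'JEAG', offset=23
After 5 (tell()): offset=23
After 6 (seek(15, SET)): offset=15
After 7 (read(3)): returned 'M1C', offset=18
After 8 (read(7)): returned 'VJEAG', offset=23
After 9 (seek(19, SET)): offset=19
After 10 (tell()): offset=19
After 11 (read(1)): returned 'J', offset=20
After 12 (tell()): offset=20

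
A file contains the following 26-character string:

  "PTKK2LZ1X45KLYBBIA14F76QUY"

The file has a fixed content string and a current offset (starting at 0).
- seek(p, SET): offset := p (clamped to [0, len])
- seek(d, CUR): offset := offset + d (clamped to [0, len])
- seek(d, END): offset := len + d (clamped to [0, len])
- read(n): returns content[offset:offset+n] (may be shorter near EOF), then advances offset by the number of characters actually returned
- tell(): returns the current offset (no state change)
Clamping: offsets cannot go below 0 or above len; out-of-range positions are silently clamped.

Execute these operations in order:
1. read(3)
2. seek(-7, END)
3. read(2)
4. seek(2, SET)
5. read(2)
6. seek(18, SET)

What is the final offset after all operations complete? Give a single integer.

After 1 (read(3)): returned 'PTK', offset=3
After 2 (seek(-7, END)): offset=19
After 3 (read(2)): returned '4F', offset=21
After 4 (seek(2, SET)): offset=2
After 5 (read(2)): returned 'KK', offset=4
After 6 (seek(18, SET)): offset=18

Answer: 18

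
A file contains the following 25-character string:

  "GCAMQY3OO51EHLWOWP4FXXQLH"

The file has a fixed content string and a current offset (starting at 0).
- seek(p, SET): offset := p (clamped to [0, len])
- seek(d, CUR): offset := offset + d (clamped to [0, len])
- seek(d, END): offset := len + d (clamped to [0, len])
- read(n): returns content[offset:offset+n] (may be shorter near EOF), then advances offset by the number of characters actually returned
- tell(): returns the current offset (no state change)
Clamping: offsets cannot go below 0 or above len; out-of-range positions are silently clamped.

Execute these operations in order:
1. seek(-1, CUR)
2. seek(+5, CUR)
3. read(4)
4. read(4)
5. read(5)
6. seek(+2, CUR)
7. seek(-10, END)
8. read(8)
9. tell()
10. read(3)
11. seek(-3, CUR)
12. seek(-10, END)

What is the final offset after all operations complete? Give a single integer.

After 1 (seek(-1, CUR)): offset=0
After 2 (seek(+5, CUR)): offset=5
After 3 (read(4)): returned 'Y3OO', offset=9
After 4 (read(4)): returned '51EH', offset=13
After 5 (read(5)): returned 'LWOWP', offset=18
After 6 (seek(+2, CUR)): offset=20
After 7 (seek(-10, END)): offset=15
After 8 (read(8)): returned 'OWP4FXXQ', offset=23
After 9 (tell()): offset=23
After 10 (read(3)): returned 'LH', offset=25
After 11 (seek(-3, CUR)): offset=22
After 12 (seek(-10, END)): offset=15

Answer: 15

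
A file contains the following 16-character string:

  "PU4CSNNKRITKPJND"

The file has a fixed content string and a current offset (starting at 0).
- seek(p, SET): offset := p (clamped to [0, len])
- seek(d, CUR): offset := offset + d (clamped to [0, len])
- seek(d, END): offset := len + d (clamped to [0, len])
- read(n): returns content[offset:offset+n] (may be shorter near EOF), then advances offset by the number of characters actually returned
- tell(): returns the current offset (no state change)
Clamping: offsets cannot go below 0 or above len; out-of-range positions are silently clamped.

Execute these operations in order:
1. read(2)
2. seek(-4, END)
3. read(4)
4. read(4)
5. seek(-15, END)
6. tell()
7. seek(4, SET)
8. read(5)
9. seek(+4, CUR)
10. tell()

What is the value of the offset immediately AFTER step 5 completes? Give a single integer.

Answer: 1

Derivation:
After 1 (read(2)): returned 'PU', offset=2
After 2 (seek(-4, END)): offset=12
After 3 (read(4)): returned 'PJND', offset=16
After 4 (read(4)): returned '', offset=16
After 5 (seek(-15, END)): offset=1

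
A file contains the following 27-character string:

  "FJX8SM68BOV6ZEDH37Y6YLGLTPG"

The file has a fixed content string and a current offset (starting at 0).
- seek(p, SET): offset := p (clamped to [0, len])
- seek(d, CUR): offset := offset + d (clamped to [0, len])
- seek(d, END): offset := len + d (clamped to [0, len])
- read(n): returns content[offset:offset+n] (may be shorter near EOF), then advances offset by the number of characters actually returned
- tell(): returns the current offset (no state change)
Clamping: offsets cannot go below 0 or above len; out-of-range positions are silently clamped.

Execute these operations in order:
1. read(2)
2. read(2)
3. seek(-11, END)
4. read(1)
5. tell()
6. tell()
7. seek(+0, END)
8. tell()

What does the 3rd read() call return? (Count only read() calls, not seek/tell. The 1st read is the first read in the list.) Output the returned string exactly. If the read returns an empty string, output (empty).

Answer: 3

Derivation:
After 1 (read(2)): returned 'FJ', offset=2
After 2 (read(2)): returned 'X8', offset=4
After 3 (seek(-11, END)): offset=16
After 4 (read(1)): returned '3', offset=17
After 5 (tell()): offset=17
After 6 (tell()): offset=17
After 7 (seek(+0, END)): offset=27
After 8 (tell()): offset=27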